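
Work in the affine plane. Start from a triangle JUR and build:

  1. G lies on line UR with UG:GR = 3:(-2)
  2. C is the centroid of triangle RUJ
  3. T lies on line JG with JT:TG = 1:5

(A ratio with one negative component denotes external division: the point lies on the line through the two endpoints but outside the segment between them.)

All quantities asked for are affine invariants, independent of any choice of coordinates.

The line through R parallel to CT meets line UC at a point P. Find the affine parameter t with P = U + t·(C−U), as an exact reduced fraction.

t = 9/2

Work in coordinates with J = (0, 0), U = (1, 0), R = (0, 1).
1. G lies on line UR with UG:GR = 3:(-2) ⇒ G = (-2, 3)
2. C is the centroid of triangle RUJ ⇒ C = (1/3, 1/3)
3. T lies on line JG with JT:TG = 1:5 ⇒ T = (-1/3, 1/2)
through R parallel to CT: direction (-2/3, 1/6); meets UC at P = (-2, 3/2)
P = U + t·(C−U) with t = 9/2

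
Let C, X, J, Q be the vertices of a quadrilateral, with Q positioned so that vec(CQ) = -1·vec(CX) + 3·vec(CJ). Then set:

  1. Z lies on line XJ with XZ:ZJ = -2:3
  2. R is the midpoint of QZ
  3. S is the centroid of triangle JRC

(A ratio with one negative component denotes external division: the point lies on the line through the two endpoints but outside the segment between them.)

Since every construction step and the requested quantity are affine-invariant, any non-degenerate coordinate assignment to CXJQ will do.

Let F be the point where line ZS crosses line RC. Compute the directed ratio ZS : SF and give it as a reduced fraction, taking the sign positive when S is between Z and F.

Choose coordinates C = (0, 0), X = (1, 0), J = (0, 1), Q = (-1, 3).
1. Z lies on line XJ with XZ:ZJ = -2:3 ⇒ Z = (3, -2)
2. R is the midpoint of QZ ⇒ R = (1, 1/2)
3. S is the centroid of triangle JRC ⇒ S = (1/3, 1/2)
line ZS meets RC at F = (13/23, 13/46)
S = Z + t·(F−Z) with t = 23/21, so ZS:SF = 23/21:-2/21

ZS:SF = -23/2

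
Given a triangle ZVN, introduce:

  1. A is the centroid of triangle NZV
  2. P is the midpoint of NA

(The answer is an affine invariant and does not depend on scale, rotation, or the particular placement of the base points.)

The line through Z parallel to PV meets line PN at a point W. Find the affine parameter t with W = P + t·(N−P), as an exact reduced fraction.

Work in coordinates with Z = (0, 0), V = (1, 0), N = (0, 1).
1. A is the centroid of triangle NZV ⇒ A = (1/3, 1/3)
2. P is the midpoint of NA ⇒ P = (1/6, 2/3)
through Z parallel to PV: direction (5/6, -2/3); meets PN at W = (5/6, -2/3)
W = P + t·(N−P) with t = -4

t = -4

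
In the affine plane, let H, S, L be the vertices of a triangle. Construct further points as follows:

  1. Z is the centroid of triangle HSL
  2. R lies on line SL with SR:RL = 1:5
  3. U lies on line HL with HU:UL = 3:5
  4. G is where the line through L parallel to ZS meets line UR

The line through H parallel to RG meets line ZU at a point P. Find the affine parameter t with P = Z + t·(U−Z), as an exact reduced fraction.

t = 10

Choose coordinates H = (0, 0), S = (1, 0), L = (0, 1).
1. Z is the centroid of triangle HSL ⇒ Z = (1/3, 1/3)
2. R lies on line SL with SR:RL = 1:5 ⇒ R = (5/6, 1/6)
3. U lies on line HL with HU:UL = 3:5 ⇒ U = (0, 3/8)
4. G is where the line through L parallel to ZS meets line UR ⇒ G = (5/2, -1/4)
through H parallel to RG: direction (5/3, -5/12); meets ZU at P = (-3, 3/4)
P = Z + t·(U−Z) with t = 10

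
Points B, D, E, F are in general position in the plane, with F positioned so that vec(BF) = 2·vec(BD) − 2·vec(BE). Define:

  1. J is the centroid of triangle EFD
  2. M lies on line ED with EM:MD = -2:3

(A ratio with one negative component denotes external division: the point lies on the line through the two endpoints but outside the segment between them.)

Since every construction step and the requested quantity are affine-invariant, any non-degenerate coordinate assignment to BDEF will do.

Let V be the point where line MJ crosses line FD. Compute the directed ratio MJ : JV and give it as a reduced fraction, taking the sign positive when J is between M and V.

MJ:JV = 8

Assign B = (0, 0), D = (1, 0), E = (0, 1), F = (2, -2) — the answer is frame-independent, so this choice is without loss of generality.
1. J is the centroid of triangle EFD ⇒ J = (1, -1/3)
2. M lies on line ED with EM:MD = -2:3 ⇒ M = (-2, 3)
line MJ meets FD at V = (11/8, -3/4)
J = M + t·(V−M) with t = 8/9, so MJ:JV = 8/9:1/9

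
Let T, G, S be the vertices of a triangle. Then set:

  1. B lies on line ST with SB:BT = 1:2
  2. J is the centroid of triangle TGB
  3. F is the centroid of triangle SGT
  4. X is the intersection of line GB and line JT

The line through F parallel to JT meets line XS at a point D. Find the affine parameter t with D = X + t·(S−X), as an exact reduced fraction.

t = 1/9

Work in coordinates with T = (0, 0), G = (1, 0), S = (0, 1).
1. B lies on line ST with SB:BT = 1:2 ⇒ B = (0, 2/3)
2. J is the centroid of triangle TGB ⇒ J = (1/3, 2/9)
3. F is the centroid of triangle SGT ⇒ F = (1/3, 1/3)
4. X is the intersection of line GB and line JT ⇒ X = (1/2, 1/3)
through F parallel to JT: direction (-1/3, -2/9); meets XS at D = (4/9, 11/27)
D = X + t·(S−X) with t = 1/9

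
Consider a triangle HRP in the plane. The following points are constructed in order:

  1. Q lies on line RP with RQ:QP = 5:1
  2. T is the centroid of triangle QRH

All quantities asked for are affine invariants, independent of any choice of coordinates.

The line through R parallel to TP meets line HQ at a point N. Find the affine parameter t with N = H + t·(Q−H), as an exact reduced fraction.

t = 13/8

Work in coordinates with H = (0, 0), R = (1, 0), P = (0, 1).
1. Q lies on line RP with RQ:QP = 5:1 ⇒ Q = (1/6, 5/6)
2. T is the centroid of triangle QRH ⇒ T = (7/18, 5/18)
through R parallel to TP: direction (-7/18, 13/18); meets HQ at N = (13/48, 65/48)
N = H + t·(Q−H) with t = 13/8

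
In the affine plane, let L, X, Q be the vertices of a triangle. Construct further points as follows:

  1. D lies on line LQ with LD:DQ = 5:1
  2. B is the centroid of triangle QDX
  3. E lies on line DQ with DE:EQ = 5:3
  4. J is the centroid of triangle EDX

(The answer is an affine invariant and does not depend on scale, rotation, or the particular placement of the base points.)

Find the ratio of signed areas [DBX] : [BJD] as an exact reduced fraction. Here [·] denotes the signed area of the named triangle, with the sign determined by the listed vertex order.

Work in coordinates with L = (0, 0), X = (1, 0), Q = (0, 1).
1. D lies on line LQ with LD:DQ = 5:1 ⇒ D = (0, 5/6)
2. B is the centroid of triangle QDX ⇒ B = (1/3, 11/18)
3. E lies on line DQ with DE:EQ = 5:3 ⇒ E = (0, 15/16)
4. J is the centroid of triangle EDX ⇒ J = (1/3, 85/144)
2·[DBX] = -1/18, 2·[BJD] = -1/144
[DBX]:[BJD] = -1/18:-1/144 = 8

[DBX]:[BJD] = 8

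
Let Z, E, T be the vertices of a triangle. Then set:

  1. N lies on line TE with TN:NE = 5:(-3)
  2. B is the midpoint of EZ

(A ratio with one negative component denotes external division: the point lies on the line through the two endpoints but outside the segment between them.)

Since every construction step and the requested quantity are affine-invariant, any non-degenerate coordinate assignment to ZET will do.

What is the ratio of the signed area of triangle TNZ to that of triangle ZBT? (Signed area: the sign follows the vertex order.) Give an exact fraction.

Set Z = (0, 0), E = (1, 0), T = (0, 1); any affine frame gives the same invariant.
1. N lies on line TE with TN:NE = 5:(-3) ⇒ N = (5/2, -3/2)
2. B is the midpoint of EZ ⇒ B = (1/2, 0)
2·[TNZ] = -5/2, 2·[ZBT] = 1/2
[TNZ]:[ZBT] = -5/2:1/2 = -5

[TNZ]:[ZBT] = -5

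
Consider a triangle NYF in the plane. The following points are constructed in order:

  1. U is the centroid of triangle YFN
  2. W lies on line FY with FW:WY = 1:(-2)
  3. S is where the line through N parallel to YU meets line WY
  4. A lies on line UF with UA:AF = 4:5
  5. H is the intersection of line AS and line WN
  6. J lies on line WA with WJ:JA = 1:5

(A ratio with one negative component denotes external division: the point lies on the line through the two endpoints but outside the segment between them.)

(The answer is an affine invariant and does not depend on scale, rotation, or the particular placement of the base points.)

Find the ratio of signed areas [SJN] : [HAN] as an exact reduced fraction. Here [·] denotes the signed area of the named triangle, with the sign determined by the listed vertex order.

Set N = (0, 0), Y = (1, 0), F = (0, 1); any affine frame gives the same invariant.
1. U is the centroid of triangle YFN ⇒ U = (1/3, 1/3)
2. W lies on line FY with FW:WY = 1:(-2) ⇒ W = (-1, 2)
3. S is where the line through N parallel to YU meets line WY ⇒ S = (2, -1)
4. A lies on line UF with UA:AF = 4:5 ⇒ A = (5/27, 17/27)
5. H is the intersection of line AS and line WN ⇒ H = (-13/18, 13/9)
6. J lies on line WA with WJ:JA = 1:5 ⇒ J = (-65/81, 287/162)
2·[SJN] = 74/27, 2·[HAN] = -13/18
[SJN]:[HAN] = 74/27:-13/18 = -148/39

[SJN]:[HAN] = -148/39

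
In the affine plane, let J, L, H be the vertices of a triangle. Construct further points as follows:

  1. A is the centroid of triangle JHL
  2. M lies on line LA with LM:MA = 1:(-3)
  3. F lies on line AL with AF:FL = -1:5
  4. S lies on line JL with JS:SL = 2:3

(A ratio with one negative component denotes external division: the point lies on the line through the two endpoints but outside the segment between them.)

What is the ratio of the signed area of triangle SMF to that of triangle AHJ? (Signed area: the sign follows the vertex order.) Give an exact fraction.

Choose coordinates J = (0, 0), L = (1, 0), H = (0, 1).
1. A is the centroid of triangle JHL ⇒ A = (1/3, 1/3)
2. M lies on line LA with LM:MA = 1:(-3) ⇒ M = (4/3, -1/6)
3. F lies on line AL with AF:FL = -1:5 ⇒ F = (1/6, 5/12)
4. S lies on line JL with JS:SL = 2:3 ⇒ S = (2/5, 0)
2·[SMF] = 7/20, 2·[AHJ] = 1/3
[SMF]:[AHJ] = 7/20:1/3 = 21/20

[SMF]:[AHJ] = 21/20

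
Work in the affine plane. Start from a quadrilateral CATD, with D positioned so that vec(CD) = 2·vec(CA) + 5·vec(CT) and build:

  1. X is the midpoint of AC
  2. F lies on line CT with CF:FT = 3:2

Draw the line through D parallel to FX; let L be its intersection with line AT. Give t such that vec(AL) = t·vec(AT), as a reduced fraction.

Assign C = (0, 0), A = (1, 0), T = (0, 1), D = (2, 5) — the answer is frame-independent, so this choice is without loss of generality.
1. X is the midpoint of AC ⇒ X = (1/2, 0)
2. F lies on line CT with CF:FT = 3:2 ⇒ F = (0, 3/5)
through D parallel to FX: direction (1/2, -3/5); meets AT at L = (32, -31)
L = A + t·(T−A) with t = -31

t = -31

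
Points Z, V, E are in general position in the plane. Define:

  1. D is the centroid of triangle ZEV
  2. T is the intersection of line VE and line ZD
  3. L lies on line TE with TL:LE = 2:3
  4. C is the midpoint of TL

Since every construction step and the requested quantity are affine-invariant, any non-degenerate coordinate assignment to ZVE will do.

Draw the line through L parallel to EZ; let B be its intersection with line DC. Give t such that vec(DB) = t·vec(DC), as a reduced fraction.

Assign Z = (0, 0), V = (1, 0), E = (0, 1) — the answer is frame-independent, so this choice is without loss of generality.
1. D is the centroid of triangle ZEV ⇒ D = (1/3, 1/3)
2. T is the intersection of line VE and line ZD ⇒ T = (1/2, 1/2)
3. L lies on line TE with TL:LE = 2:3 ⇒ L = (3/10, 7/10)
4. C is the midpoint of TL ⇒ C = (2/5, 3/5)
through L parallel to EZ: direction (0, -1); meets DC at B = (3/10, 1/5)
B = D + t·(C−D) with t = -1/2

t = -1/2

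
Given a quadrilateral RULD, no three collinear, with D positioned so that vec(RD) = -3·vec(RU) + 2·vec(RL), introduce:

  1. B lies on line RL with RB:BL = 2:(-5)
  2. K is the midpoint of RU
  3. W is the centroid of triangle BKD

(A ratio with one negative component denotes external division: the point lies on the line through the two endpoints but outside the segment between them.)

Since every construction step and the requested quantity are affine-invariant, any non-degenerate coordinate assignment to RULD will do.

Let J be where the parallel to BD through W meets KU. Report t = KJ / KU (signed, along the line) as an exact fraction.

t = -5/3

Set R = (0, 0), U = (1, 0), L = (0, 1), D = (-3, 2); any affine frame gives the same invariant.
1. B lies on line RL with RB:BL = 2:(-5) ⇒ B = (0, -2/3)
2. K is the midpoint of RU ⇒ K = (1/2, 0)
3. W is the centroid of triangle BKD ⇒ W = (-5/6, 4/9)
through W parallel to BD: direction (-3, 8/3); meets KU at J = (-1/3, 0)
J = K + t·(U−K) with t = -5/3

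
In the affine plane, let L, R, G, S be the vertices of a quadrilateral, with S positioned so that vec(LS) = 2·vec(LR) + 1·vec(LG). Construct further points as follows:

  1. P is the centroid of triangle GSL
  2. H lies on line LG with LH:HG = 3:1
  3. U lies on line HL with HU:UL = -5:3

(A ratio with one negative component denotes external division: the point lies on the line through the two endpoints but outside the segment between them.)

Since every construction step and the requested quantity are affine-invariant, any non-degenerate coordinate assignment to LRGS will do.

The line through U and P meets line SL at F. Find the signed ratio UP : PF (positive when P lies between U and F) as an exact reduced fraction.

UP:PF = -35/8

Choose coordinates L = (0, 0), R = (1, 0), G = (0, 1), S = (2, 1).
1. P is the centroid of triangle GSL ⇒ P = (2/3, 2/3)
2. H lies on line LG with LH:HG = 3:1 ⇒ H = (0, 3/4)
3. U lies on line HL with HU:UL = -5:3 ⇒ U = (0, -9/8)
line UP meets SL at F = (18/35, 9/35)
P = U + t·(F−U) with t = 35/27, so UP:PF = 35/27:-8/27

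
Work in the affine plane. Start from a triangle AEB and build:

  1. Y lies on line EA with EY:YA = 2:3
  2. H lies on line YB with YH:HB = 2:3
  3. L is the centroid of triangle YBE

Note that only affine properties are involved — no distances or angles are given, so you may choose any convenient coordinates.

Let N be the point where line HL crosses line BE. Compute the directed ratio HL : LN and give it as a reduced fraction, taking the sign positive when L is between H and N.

HL:LN = 4/5

Choose coordinates A = (0, 0), E = (1, 0), B = (0, 1).
1. Y lies on line EA with EY:YA = 2:3 ⇒ Y = (3/5, 0)
2. H lies on line YB with YH:HB = 2:3 ⇒ H = (9/25, 2/5)
3. L is the centroid of triangle YBE ⇒ L = (8/15, 1/3)
line HL meets BE at N = (3/4, 1/4)
L = H + t·(N−H) with t = 4/9, so HL:LN = 4/9:5/9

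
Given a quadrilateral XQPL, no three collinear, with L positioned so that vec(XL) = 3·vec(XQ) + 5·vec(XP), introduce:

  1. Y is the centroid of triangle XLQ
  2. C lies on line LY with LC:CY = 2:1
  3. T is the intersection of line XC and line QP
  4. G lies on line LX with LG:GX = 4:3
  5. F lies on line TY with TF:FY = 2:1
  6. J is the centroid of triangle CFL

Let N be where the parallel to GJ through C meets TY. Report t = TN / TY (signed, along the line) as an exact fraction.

Choose coordinates X = (0, 0), Q = (1, 0), P = (0, 1), L = (3, 5).
1. Y is the centroid of triangle XLQ ⇒ Y = (4/3, 5/3)
2. C lies on line LY with LC:CY = 2:1 ⇒ C = (17/9, 25/9)
3. T is the intersection of line XC and line QP ⇒ T = (17/42, 25/42)
4. G lies on line LX with LG:GX = 4:3 ⇒ G = (9/7, 15/7)
5. F lies on line TY with TF:FY = 2:1 ⇒ F = (43/42, 55/42)
6. J is the centroid of triangle CFL ⇒ J = (745/378, 1145/378)
through C parallel to GJ: direction (37/54, 335/378); meets TY at N = (-139/94, -445/282)
N = T + t·(Y−T) with t = -286/141

t = -286/141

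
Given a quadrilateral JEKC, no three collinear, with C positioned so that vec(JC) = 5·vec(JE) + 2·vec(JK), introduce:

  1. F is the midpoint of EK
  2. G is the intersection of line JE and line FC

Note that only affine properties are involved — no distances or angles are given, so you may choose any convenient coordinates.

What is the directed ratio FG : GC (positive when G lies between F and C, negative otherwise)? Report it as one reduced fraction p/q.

Set J = (0, 0), E = (1, 0), K = (0, 1), C = (5, 2); any affine frame gives the same invariant.
1. F is the midpoint of EK ⇒ F = (1/2, 1/2)
2. G is the intersection of line JE and line FC ⇒ G = (-1, 0)
G = F + t·(C−F) with t = -1/3, so FG:GC = t:(1−t) = -1/3:4/3

FG:GC = -1/4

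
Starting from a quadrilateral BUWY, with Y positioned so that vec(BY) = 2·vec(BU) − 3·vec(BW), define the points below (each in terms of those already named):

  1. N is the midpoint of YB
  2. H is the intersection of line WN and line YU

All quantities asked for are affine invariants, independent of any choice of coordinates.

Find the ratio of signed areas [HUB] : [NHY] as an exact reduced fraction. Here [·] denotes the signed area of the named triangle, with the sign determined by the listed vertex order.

[HUB]:[NHY] = 3

Work in coordinates with B = (0, 0), U = (1, 0), W = (0, 1), Y = (2, -3).
1. N is the midpoint of YB ⇒ N = (1, -3/2)
2. H is the intersection of line WN and line YU ⇒ H = (4, -9)
2·[HUB] = 9, 2·[NHY] = 3
[HUB]:[NHY] = 9:3 = 3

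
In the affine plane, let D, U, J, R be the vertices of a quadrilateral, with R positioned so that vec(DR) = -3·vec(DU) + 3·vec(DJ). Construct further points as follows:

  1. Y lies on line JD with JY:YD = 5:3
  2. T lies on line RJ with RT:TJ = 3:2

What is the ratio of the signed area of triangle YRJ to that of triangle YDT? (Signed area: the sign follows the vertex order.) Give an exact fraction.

Set D = (0, 0), U = (1, 0), J = (0, 1), R = (-3, 3); any affine frame gives the same invariant.
1. Y lies on line JD with JY:YD = 5:3 ⇒ Y = (0, 3/8)
2. T lies on line RJ with RT:TJ = 3:2 ⇒ T = (-6/5, 9/5)
2·[YRJ] = -15/8, 2·[YDT] = -9/20
[YRJ]:[YDT] = -15/8:-9/20 = 25/6

[YRJ]:[YDT] = 25/6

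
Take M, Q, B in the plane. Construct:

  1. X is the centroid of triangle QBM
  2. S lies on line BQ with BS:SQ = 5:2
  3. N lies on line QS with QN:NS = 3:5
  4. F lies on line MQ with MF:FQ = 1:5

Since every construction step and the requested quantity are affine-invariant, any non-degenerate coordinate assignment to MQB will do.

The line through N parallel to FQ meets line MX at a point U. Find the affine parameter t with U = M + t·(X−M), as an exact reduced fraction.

Choose coordinates M = (0, 0), Q = (1, 0), B = (0, 1).
1. X is the centroid of triangle QBM ⇒ X = (1/3, 1/3)
2. S lies on line BQ with BS:SQ = 5:2 ⇒ S = (5/7, 2/7)
3. N lies on line QS with QN:NS = 3:5 ⇒ N = (25/28, 3/28)
4. F lies on line MQ with MF:FQ = 1:5 ⇒ F = (1/6, 0)
through N parallel to FQ: direction (5/6, 0); meets MX at U = (3/28, 3/28)
U = M + t·(X−M) with t = 9/28

t = 9/28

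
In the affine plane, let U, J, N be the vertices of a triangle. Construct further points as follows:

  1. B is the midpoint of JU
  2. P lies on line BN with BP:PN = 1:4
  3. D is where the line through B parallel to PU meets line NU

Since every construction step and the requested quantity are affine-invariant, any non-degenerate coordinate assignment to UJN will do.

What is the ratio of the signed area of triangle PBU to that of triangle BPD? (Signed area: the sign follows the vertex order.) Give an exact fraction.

Choose coordinates U = (0, 0), J = (1, 0), N = (0, 1).
1. B is the midpoint of JU ⇒ B = (1/2, 0)
2. P lies on line BN with BP:PN = 1:4 ⇒ P = (2/5, 1/5)
3. D is where the line through B parallel to PU meets line NU ⇒ D = (0, -1/4)
2·[PBU] = -1/10, 2·[BPD] = 1/8
[PBU]:[BPD] = -1/10:1/8 = -4/5

[PBU]:[BPD] = -4/5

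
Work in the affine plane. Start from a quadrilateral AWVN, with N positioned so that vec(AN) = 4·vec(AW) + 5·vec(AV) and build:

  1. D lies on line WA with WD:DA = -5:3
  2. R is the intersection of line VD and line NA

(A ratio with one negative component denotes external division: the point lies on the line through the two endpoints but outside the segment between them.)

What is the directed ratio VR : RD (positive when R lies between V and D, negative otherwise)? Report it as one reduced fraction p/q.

Assign A = (0, 0), W = (1, 0), V = (0, 1), N = (4, 5) — the answer is frame-independent, so this choice is without loss of generality.
1. D lies on line WA with WD:DA = -5:3 ⇒ D = (-3/2, 0)
2. R is the intersection of line VD and line NA ⇒ R = (12/7, 15/7)
R = V + t·(D−V) with t = -8/7, so VR:RD = t:(1−t) = -8/7:15/7

VR:RD = -8/15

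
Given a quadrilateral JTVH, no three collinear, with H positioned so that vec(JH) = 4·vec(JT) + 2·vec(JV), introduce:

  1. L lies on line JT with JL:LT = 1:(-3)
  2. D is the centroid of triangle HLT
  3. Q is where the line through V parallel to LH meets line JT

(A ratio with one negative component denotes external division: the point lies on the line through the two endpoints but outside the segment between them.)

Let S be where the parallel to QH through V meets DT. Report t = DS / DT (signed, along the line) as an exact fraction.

Choose coordinates J = (0, 0), T = (1, 0), V = (0, 1), H = (4, 2).
1. L lies on line JT with JL:LT = 1:(-3) ⇒ L = (-1/2, 0)
2. D is the centroid of triangle HLT ⇒ D = (3/2, 2/3)
3. Q is where the line through V parallel to LH meets line JT ⇒ Q = (-9/4, 0)
through V parallel to QH: direction (25/4, 2); meets DT at S = (175/76, 33/19)
S = D + t·(T−D) with t = -61/38

t = -61/38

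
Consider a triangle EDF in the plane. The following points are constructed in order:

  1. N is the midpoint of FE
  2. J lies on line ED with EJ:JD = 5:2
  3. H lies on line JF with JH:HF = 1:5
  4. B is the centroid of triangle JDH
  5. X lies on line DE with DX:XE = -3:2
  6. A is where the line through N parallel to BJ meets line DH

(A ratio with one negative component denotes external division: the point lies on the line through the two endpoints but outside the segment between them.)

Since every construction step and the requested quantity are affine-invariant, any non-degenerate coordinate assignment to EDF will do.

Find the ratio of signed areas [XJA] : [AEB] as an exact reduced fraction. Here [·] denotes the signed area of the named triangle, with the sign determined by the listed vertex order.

Choose coordinates E = (0, 0), D = (1, 0), F = (0, 1).
1. N is the midpoint of FE ⇒ N = (0, 1/2)
2. J lies on line ED with EJ:JD = 5:2 ⇒ J = (5/7, 0)
3. H lies on line JF with JH:HF = 1:5 ⇒ H = (25/42, 1/6)
4. B is the centroid of triangle JDH ⇒ B = (97/126, 1/18)
5. X lies on line DE with DX:XE = -3:2 ⇒ X = (-2, 0)
6. A is where the line through N parallel to BJ meets line DH ⇒ A = (-1/16, 7/16)
2·[XJA] = 19/16, 2·[AEB] = 49/144
[XJA]:[AEB] = 19/16:49/144 = 171/49

[XJA]:[AEB] = 171/49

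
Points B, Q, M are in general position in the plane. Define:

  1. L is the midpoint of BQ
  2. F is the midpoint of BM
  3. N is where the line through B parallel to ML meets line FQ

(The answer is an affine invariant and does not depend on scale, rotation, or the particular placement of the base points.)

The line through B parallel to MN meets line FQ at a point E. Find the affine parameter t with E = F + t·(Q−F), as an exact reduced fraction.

t = 1/3

Work in coordinates with B = (0, 0), Q = (1, 0), M = (0, 1).
1. L is the midpoint of BQ ⇒ L = (1/2, 0)
2. F is the midpoint of BM ⇒ F = (0, 1/2)
3. N is where the line through B parallel to ML meets line FQ ⇒ N = (-1/3, 2/3)
through B parallel to MN: direction (-1/3, -1/3); meets FQ at E = (1/3, 1/3)
E = F + t·(Q−F) with t = 1/3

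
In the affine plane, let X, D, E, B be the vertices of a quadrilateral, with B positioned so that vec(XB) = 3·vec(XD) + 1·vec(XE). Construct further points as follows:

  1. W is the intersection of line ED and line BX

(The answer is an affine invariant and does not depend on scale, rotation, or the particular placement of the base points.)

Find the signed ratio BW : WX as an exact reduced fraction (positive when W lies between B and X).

Assign X = (0, 0), D = (1, 0), E = (0, 1), B = (3, 1) — the answer is frame-independent, so this choice is without loss of generality.
1. W is the intersection of line ED and line BX ⇒ W = (3/4, 1/4)
W = B + t·(X−B) with t = 3/4, so BW:WX = t:(1−t) = 3/4:1/4

BW:WX = 3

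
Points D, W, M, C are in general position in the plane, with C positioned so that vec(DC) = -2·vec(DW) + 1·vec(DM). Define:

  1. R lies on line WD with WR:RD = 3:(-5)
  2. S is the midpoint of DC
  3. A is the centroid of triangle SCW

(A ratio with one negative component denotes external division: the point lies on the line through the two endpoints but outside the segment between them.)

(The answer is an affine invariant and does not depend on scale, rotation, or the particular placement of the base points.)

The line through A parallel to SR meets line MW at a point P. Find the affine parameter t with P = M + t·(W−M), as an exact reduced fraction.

t = 25/36

Work in coordinates with D = (0, 0), W = (1, 0), M = (0, 1), C = (-2, 1).
1. R lies on line WD with WR:RD = 3:(-5) ⇒ R = (5/2, 0)
2. S is the midpoint of DC ⇒ S = (-1, 1/2)
3. A is the centroid of triangle SCW ⇒ A = (-2/3, 1/2)
through A parallel to SR: direction (7/2, -1/2); meets MW at P = (25/36, 11/36)
P = M + t·(W−M) with t = 25/36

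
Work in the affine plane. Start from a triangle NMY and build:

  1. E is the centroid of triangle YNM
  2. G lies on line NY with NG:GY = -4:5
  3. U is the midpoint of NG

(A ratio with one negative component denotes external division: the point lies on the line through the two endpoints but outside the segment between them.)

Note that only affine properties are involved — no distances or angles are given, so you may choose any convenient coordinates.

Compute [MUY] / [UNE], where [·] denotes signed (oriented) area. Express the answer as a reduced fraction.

Work in coordinates with N = (0, 0), M = (1, 0), Y = (0, 1).
1. E is the centroid of triangle YNM ⇒ E = (1/3, 1/3)
2. G lies on line NY with NG:GY = -4:5 ⇒ G = (0, -4)
3. U is the midpoint of NG ⇒ U = (0, -2)
2·[MUY] = -3, 2·[UNE] = -2/3
[MUY]:[UNE] = -3:-2/3 = 9/2

[MUY]:[UNE] = 9/2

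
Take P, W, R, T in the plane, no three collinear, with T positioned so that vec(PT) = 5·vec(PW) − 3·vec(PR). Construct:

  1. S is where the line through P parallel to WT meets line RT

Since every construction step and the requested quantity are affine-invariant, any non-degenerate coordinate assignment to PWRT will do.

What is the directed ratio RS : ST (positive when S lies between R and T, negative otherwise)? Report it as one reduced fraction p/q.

RS:ST = -4/3

Work in coordinates with P = (0, 0), W = (1, 0), R = (0, 1), T = (5, -3).
1. S is where the line through P parallel to WT meets line RT ⇒ S = (20, -15)
S = R + t·(T−R) with t = 4, so RS:ST = t:(1−t) = 4:-3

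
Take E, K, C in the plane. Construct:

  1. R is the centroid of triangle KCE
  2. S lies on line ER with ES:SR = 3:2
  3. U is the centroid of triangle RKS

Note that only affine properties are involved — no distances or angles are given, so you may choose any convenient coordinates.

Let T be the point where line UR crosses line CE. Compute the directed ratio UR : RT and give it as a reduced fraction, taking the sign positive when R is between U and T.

UR:RT = 8/15

Set E = (0, 0), K = (1, 0), C = (0, 1); any affine frame gives the same invariant.
1. R is the centroid of triangle KCE ⇒ R = (1/3, 1/3)
2. S lies on line ER with ES:SR = 3:2 ⇒ S = (1/5, 1/5)
3. U is the centroid of triangle RKS ⇒ U = (23/45, 8/45)
line UR meets CE at T = (0, 5/8)
R = U + t·(T−U) with t = 8/23, so UR:RT = 8/23:15/23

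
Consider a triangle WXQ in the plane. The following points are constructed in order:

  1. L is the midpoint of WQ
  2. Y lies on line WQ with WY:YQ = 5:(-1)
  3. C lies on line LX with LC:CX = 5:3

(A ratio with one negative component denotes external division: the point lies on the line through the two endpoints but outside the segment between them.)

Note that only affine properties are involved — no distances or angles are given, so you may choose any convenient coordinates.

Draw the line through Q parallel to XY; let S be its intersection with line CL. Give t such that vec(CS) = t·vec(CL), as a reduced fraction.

t = -1/15

Set W = (0, 0), X = (1, 0), Q = (0, 1); any affine frame gives the same invariant.
1. L is the midpoint of WQ ⇒ L = (0, 1/2)
2. Y lies on line WQ with WY:YQ = 5:(-1) ⇒ Y = (0, 5/4)
3. C lies on line LX with LC:CX = 5:3 ⇒ C = (5/8, 3/16)
through Q parallel to XY: direction (-1, 5/4); meets CL at S = (2/3, 1/6)
S = C + t·(L−C) with t = -1/15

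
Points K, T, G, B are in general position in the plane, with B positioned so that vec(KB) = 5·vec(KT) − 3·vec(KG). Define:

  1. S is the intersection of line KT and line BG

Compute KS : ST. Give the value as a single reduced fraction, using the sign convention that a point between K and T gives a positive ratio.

Choose coordinates K = (0, 0), T = (1, 0), G = (0, 1), B = (5, -3).
1. S is the intersection of line KT and line BG ⇒ S = (5/4, 0)
S = K + t·(T−K) with t = 5/4, so KS:ST = t:(1−t) = 5/4:-1/4

KS:ST = -5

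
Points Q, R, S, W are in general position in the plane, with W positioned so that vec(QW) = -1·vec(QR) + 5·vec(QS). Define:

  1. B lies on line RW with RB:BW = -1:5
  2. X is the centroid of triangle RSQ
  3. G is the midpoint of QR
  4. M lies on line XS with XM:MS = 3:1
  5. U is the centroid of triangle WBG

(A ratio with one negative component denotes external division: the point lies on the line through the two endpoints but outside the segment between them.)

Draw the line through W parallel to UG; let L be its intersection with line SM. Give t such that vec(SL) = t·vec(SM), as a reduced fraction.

t = -84/11

Assign Q = (0, 0), R = (1, 0), S = (0, 1), W = (-1, 5) — the answer is frame-independent, so this choice is without loss of generality.
1. B lies on line RW with RB:BW = -1:5 ⇒ B = (3/2, -5/4)
2. X is the centroid of triangle RSQ ⇒ X = (1/3, 1/3)
3. G is the midpoint of QR ⇒ G = (1/2, 0)
4. M lies on line XS with XM:MS = 3:1 ⇒ M = (1/12, 5/6)
5. U is the centroid of triangle WBG ⇒ U = (1/3, 5/4)
through W parallel to UG: direction (1/6, -5/4); meets SM at L = (-7/11, 25/11)
L = S + t·(M−S) with t = -84/11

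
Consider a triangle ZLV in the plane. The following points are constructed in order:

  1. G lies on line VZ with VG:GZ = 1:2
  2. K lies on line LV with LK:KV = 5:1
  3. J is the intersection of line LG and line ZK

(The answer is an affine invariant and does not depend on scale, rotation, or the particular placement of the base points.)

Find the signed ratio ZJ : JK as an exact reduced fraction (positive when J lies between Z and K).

Assign Z = (0, 0), L = (1, 0), V = (0, 1) — the answer is frame-independent, so this choice is without loss of generality.
1. G lies on line VZ with VG:GZ = 1:2 ⇒ G = (0, 2/3)
2. K lies on line LV with LK:KV = 5:1 ⇒ K = (1/6, 5/6)
3. J is the intersection of line LG and line ZK ⇒ J = (2/17, 10/17)
J = Z + t·(K−Z) with t = 12/17, so ZJ:JK = t:(1−t) = 12/17:5/17

ZJ:JK = 12/5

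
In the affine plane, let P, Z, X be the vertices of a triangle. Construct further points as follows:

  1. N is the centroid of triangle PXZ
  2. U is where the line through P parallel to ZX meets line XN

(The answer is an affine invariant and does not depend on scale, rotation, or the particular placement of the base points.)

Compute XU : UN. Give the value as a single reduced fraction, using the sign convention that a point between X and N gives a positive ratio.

XU:UN = -3/2

Assign P = (0, 0), Z = (1, 0), X = (0, 1) — the answer is frame-independent, so this choice is without loss of generality.
1. N is the centroid of triangle PXZ ⇒ N = (1/3, 1/3)
2. U is where the line through P parallel to ZX meets line XN ⇒ U = (1, -1)
U = X + t·(N−X) with t = 3, so XU:UN = t:(1−t) = 3:-2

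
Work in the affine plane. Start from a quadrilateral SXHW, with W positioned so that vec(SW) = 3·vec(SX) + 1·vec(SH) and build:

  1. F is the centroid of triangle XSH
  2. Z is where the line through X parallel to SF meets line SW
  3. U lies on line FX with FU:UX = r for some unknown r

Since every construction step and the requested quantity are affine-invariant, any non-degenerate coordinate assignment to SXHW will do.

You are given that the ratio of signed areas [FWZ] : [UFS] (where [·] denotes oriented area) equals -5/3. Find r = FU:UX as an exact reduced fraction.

Assign S = (0, 0), X = (1, 0), H = (0, 1), W = (3, 1) — the answer is frame-independent, so this choice is without loss of generality.
1. F is the centroid of triangle XSH ⇒ F = (1/3, 1/3)
2. Z is where the line through X parallel to SF meets line SW ⇒ Z = (3/2, 1/2)
3. With FU:UX = r, write λ = r/(r+1) so U = F + λ·(X−F); U is affine-linear in λ
Every point depending on U is an affine combination of U and λ-independent points, so each such coordinate is linear in λ; the λ² term in each signed area is a multiple of (X−F)×(X−F) = 0, so 2·[FWZ] and 2·[UFS] are each linear in λ. Evaluating at λ=0 and λ=1:
  2·[FWZ] = -1/3,   2·[UFS] = 1/3·λ
So [FWZ]:[UFS] = (-1/3) / (1/3·λ). Setting this equal to -5/3:
  -1/3 = -5/3·(1/3·λ)  ⇒  λ = 3/5
Then r = λ/(1−λ) = (3/5)/(2/5) = 3/2. Check: with r = 3/2, U = (11/15, 2/15) and [FWZ]:[UFS] = -5/3 as required.

r = 3/2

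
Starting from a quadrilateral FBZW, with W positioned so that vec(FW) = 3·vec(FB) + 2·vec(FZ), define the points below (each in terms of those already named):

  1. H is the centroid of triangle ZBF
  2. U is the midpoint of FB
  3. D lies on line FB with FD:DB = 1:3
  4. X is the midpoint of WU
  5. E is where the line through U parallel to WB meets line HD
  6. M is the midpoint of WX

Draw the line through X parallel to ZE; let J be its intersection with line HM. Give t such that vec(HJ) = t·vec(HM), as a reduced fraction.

t = 24/35

Set F = (0, 0), B = (1, 0), Z = (0, 1), W = (3, 2); any affine frame gives the same invariant.
1. H is the centroid of triangle ZBF ⇒ H = (1/3, 1/3)
2. U is the midpoint of FB ⇒ U = (1/2, 0)
3. D lies on line FB with FD:DB = 1:3 ⇒ D = (1/4, 0)
4. X is the midpoint of WU ⇒ X = (7/4, 1)
5. E is where the line through U parallel to WB meets line HD ⇒ E = (1/6, -1/3)
6. M is the midpoint of WX ⇒ M = (19/8, 3/2)
through X parallel to ZE: direction (1/6, -4/3); meets HM at J = (26/15, 17/15)
J = H + t·(M−H) with t = 24/35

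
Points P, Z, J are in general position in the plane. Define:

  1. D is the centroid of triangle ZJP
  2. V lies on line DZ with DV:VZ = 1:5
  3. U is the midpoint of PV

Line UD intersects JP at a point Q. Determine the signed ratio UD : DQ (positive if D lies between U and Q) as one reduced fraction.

Assign P = (0, 0), Z = (1, 0), J = (0, 1) — the answer is frame-independent, so this choice is without loss of generality.
1. D is the centroid of triangle ZJP ⇒ D = (1/3, 1/3)
2. V lies on line DZ with DV:VZ = 1:5 ⇒ V = (4/9, 5/18)
3. U is the midpoint of PV ⇒ U = (2/9, 5/36)
line UD meets JP at Q = (0, -1/4)
D = U + t·(Q−U) with t = -1/2, so UD:DQ = -1/2:3/2

UD:DQ = -1/3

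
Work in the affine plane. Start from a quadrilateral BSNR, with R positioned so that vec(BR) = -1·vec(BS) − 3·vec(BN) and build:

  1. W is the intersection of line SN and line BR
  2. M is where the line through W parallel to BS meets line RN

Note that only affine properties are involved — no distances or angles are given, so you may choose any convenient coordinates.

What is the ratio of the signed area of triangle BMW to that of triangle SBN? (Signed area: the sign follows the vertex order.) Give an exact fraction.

[BMW]:[SBN] = 15/64

Assign B = (0, 0), S = (1, 0), N = (0, 1), R = (-1, -3) — the answer is frame-independent, so this choice is without loss of generality.
1. W is the intersection of line SN and line BR ⇒ W = (1/4, 3/4)
2. M is where the line through W parallel to BS meets line RN ⇒ M = (-1/16, 3/4)
2·[BMW] = -15/64, 2·[SBN] = -1
[BMW]:[SBN] = -15/64:-1 = 15/64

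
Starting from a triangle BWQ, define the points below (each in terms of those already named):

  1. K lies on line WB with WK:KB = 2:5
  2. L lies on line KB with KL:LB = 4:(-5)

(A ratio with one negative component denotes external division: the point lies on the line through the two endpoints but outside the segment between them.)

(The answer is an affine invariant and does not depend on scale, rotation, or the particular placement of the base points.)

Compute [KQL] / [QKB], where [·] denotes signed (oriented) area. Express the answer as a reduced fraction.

Set B = (0, 0), W = (1, 0), Q = (0, 1); any affine frame gives the same invariant.
1. K lies on line WB with WK:KB = 2:5 ⇒ K = (5/7, 0)
2. L lies on line KB with KL:LB = 4:(-5) ⇒ L = (25/7, 0)
2·[KQL] = -20/7, 2·[QKB] = -5/7
[KQL]:[QKB] = -20/7:-5/7 = 4

[KQL]:[QKB] = 4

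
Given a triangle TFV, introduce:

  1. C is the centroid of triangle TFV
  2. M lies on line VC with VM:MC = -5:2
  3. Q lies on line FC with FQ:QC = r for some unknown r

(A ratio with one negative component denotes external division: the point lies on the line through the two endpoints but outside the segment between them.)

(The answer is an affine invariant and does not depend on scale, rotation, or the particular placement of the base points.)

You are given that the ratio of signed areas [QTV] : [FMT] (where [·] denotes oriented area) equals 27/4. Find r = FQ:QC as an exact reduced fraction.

r = 3/5

Work in coordinates with T = (0, 0), F = (1, 0), V = (0, 1).
1. C is the centroid of triangle TFV ⇒ C = (1/3, 1/3)
2. M lies on line VC with VM:MC = -5:2 ⇒ M = (5/9, -1/9)
3. With FQ:QC = r, write λ = r/(r+1) so Q = F + λ·(C−F); Q is affine-linear in λ
Every point depending on Q is an affine combination of Q and λ-independent points, so each such coordinate is linear in λ; the λ² term in each signed area is a multiple of (C−F)×(C−F) = 0, so 2·[QTV] and 2·[FMT] are each linear in λ. Evaluating at λ=0 and λ=1:
  2·[QTV] = 2/3·λ − 1,   2·[FMT] = -1/9
So [QTV]:[FMT] = (2/3·λ − 1) / (-1/9). Setting this equal to 27/4:
  2/3·λ − 1 = 27/4·(-1/9)  ⇒  λ = 3/8
Then r = λ/(1−λ) = (3/8)/(5/8) = 3/5. Check: with r = 3/5, Q = (3/4, 1/8) and [QTV]:[FMT] = 27/4 as required.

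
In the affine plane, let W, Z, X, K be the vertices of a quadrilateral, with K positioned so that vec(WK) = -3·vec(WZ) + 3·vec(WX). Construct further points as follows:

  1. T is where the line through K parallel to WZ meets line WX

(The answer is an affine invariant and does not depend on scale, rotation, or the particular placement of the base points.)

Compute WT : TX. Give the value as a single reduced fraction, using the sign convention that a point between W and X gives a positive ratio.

Assign W = (0, 0), Z = (1, 0), X = (0, 1), K = (-3, 3) — the answer is frame-independent, so this choice is without loss of generality.
1. T is where the line through K parallel to WZ meets line WX ⇒ T = (0, 3)
T = W + t·(X−W) with t = 3, so WT:TX = t:(1−t) = 3:-2

WT:TX = -3/2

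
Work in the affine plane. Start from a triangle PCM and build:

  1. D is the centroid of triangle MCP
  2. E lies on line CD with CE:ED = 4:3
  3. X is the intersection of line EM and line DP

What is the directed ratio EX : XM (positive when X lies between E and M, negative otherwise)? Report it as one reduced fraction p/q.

EX:XM = 3/7

Set P = (0, 0), C = (1, 0), M = (0, 1); any affine frame gives the same invariant.
1. D is the centroid of triangle MCP ⇒ D = (1/3, 1/3)
2. E lies on line CD with CE:ED = 4:3 ⇒ E = (13/21, 4/21)
3. X is the intersection of line EM and line DP ⇒ X = (13/30, 13/30)
X = E + t·(M−E) with t = 3/10, so EX:XM = t:(1−t) = 3/10:7/10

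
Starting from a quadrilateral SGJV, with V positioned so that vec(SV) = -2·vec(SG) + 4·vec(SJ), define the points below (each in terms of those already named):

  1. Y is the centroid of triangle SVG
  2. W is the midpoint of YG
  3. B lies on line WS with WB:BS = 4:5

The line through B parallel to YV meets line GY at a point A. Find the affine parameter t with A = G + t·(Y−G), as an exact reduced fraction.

Work in coordinates with S = (0, 0), G = (1, 0), J = (0, 1), V = (-2, 4).
1. Y is the centroid of triangle SVG ⇒ Y = (-1/3, 4/3)
2. W is the midpoint of YG ⇒ W = (1/3, 2/3)
3. B lies on line WS with WB:BS = 4:5 ⇒ B = (5/27, 10/27)
through B parallel to YV: direction (-5/3, 8/3); meets GY at A = (-5/9, 14/9)
A = G + t·(Y−G) with t = 7/6

t = 7/6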